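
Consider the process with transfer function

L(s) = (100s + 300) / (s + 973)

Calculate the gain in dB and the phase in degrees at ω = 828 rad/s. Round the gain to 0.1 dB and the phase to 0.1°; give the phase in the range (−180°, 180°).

36.2 dB, 49.4°

Substitute s = j828:
Numerator: 100(j828) + 300 = 300 + j82800
Denominator: (j828) + 973 = 973 + j828
|N| = √(300² + 82800²) ≈ 82801, ∠N ≈ 89.79°
|D| = √(973² + 828²) ≈ 1277.6, ∠D ≈ 40.40°
|L| = 82801 / 1277.6 ≈ 64.81
Gain = 20 log₁₀(64.81) ≈ 36.23 dB
∠L = 89.79° − 40.40° = 49.39°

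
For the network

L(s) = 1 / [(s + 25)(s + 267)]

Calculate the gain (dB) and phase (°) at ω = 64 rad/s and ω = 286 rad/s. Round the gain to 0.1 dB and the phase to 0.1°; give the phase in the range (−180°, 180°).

At s = jω = j64:
pole (s+25): 25 + j64 → |·| = √(25²+64²) = √4721 ≈ 68.71, ∠ = arctan(64/25) ≈ 68.66°
pole (s+267): 267 + j64 → |·| = √(267²+64²) = √75385 ≈ 274.56, ∠ = arctan(64/267) ≈ 13.48°
|L| = 1 / 18865 ≈ 5.3008e-05
Gain = 20 log₁₀(5.3008e-05) ≈ -85.51 dB
∠L = 0.00° − 82.14° = -82.14°

At s = jω = j286:
pole (s+25): 25 + j286 → |·| = √(25²+286²) = √82421 ≈ 287.09, ∠ = arctan(286/25) ≈ 85.00°
pole (s+267): 267 + j286 → |·| = √(267²+286²) = √153085 ≈ 391.26, ∠ = arctan(286/267) ≈ 46.97°
|L| = 1 / 1.1233e+05 ≈ 8.9023e-06
Gain = 20 log₁₀(8.9023e-06) ≈ -101.01 dB
∠L = 0.00° − 131.97° = -131.97°

ω = 64: -85.5 dB, -82.1°; ω = 286: -101.0 dB, -132.0°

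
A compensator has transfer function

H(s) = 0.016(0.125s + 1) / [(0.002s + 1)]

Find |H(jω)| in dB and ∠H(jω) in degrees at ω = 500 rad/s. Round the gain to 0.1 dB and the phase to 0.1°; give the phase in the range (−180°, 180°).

At ω = 500 rad/s:
zero (1 + j500·0.125) = 1 + j62.5 → |·| ≈ 62.508, ∠ ≈ 89.08°
pole (1 + j500·0.002) = 1 + j1 → |·| ≈ 1.4142, ∠ ≈ 45.00°
|H| = 0.016 · 62.508 / (1.4142) ≈ 0.7072
Gain = 20 log₁₀(0.7072) ≈ -3.01 dB
∠H = (89.08°) − (45.00°) = 44.08°

-3.0 dB, 44.1°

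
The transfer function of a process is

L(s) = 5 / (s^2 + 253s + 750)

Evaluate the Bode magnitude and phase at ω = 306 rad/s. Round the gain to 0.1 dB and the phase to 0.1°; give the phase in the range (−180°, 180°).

Substitute s = j306:
Numerator: 5 = 5 + j0
Denominator: (j306)^2 + 253(j306) + 750 = -92886 + j77418
|N| = √(5² + 0²) ≈ 5, ∠N ≈ 0.00°
|D| = √(92886² + 77418²) ≈ 1.2092e+05, ∠D ≈ 140.19°
|L| = 5 / 1.2092e+05 ≈ 4.135e-05
Gain = 20 log₁₀(4.135e-05) ≈ -87.67 dB
∠L = 0.00° − 140.19° = -140.19°

-87.7 dB, -140.2°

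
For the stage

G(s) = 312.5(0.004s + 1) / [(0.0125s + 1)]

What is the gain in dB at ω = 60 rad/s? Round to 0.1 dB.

At ω = 60 rad/s:
zero (1 + j60·0.004) = 1 + j0.24 → |·| ≈ 1.0284, ∠ ≈ 13.50°
pole (1 + j60·0.0125) = 1 + j0.75 → |·| ≈ 1.25, ∠ ≈ 36.87°
|G| = 312.5 · 1.0284 / (1.25) ≈ 257.1
Gain = 20 log₁₀(257.1) ≈ 48.20 dB

48.2 dB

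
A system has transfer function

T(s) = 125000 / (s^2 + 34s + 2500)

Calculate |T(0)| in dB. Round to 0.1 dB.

T(0) = 125000 / 2500 = 50
20 log₁₀(50) ≈ 33.98 dB

34.0 dB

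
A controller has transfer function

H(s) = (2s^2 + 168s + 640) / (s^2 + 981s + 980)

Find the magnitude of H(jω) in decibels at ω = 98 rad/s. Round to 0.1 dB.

-11.8 dB

Substitute s = j98:
Numerator: 2(j98)^2 + 168(j98) + 640 = -18568 + j16464
Denominator: (j98)^2 + 981(j98) + 980 = -8624 + j96138
|N| = √(18568² + 16464²) ≈ 24816, ∠N ≈ 138.44°
|D| = √(8624² + 96138²) ≈ 96524, ∠D ≈ 95.13°
|H| = 24816 / 96524 ≈ 0.2571
Gain = 20 log₁₀(0.2571) ≈ -11.80 dB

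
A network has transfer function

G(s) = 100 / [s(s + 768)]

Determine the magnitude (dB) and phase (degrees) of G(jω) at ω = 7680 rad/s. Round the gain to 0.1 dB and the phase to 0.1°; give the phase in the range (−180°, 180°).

At s = jω = j7680:
pole (s+768): 768 + j7680 → |·| = √(768²+7680²) = √59572224 ≈ 7718.3, ∠ = arctan(7680/768) ≈ 84.29°
pole at origin: |s| = 7680, ∠ = 90.00° (in denominator)
|G| = 100 / 5.9277e+07 ≈ 1.687e-06
Gain = 20 log₁₀(1.687e-06) ≈ -115.46 dB
∠G = 0.00° − 174.29° = -174.29°

-115.5 dB, -174.3°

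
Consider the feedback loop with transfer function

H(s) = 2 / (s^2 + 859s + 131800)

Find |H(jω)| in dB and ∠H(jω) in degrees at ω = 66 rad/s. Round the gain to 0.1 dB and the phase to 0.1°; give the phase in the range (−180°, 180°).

-96.9 dB, -24.0°

Substitute s = j66:
Numerator: 2 = 2 + j0
Denominator: (j66)^2 + 859(j66) + 131800 = 127444 + j56694
|N| = √(2² + 0²) ≈ 2, ∠N ≈ 0.00°
|D| = √(127444² + 56694²) ≈ 1.3949e+05, ∠D ≈ 23.98°
|H| = 2 / 1.3949e+05 ≈ 1.4338e-05
Gain = 20 log₁₀(1.4338e-05) ≈ -96.87 dB
∠H = 0.00° − 23.98° = -23.98°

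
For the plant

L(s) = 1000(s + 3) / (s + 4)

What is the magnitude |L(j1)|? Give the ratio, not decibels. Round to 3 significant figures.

767

At s = jω = j1:
zero (s+3): 3 + j1 → |·| = √(3²+1²) = √10 ≈ 3.1623, ∠ = arctan(1/3) ≈ 18.43°
pole (s+4): 4 + j1 → |·| = √(4²+1²) = √17 ≈ 4.1231, ∠ = arctan(1/4) ≈ 14.04°
|L| = 1000 · 3.1623 / 4.1231 ≈ 766.97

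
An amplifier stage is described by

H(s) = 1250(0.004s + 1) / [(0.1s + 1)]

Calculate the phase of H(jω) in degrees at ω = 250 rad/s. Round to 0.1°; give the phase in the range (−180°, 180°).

-42.7°

At ω = 250 rad/s:
zero (1 + j250·0.004) = 1 + j1 → |·| ≈ 1.4142, ∠ ≈ 45.00°
pole (1 + j250·0.1) = 1 + j25 → |·| ≈ 25.02, ∠ ≈ 87.71°
∠H = (45.00°) − (87.71°) = -42.71°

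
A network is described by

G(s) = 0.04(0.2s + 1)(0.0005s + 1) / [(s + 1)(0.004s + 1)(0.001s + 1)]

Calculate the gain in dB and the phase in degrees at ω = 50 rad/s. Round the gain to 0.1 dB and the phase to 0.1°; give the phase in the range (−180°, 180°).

At ω = 50 rad/s:
zero (1 + j50·0.2) = 1 + j10 → |·| ≈ 10.05, ∠ ≈ 84.29°
zero (1 + j50·0.0005) = 1 + j0.025 → |·| ≈ 1.0003, ∠ ≈ 1.43°
pole (1 + j50·1) = 1 + j50 → |·| ≈ 50.01, ∠ ≈ 88.85°
pole (1 + j50·0.004) = 1 + j0.2 → |·| ≈ 1.0198, ∠ ≈ 11.31°
pole (1 + j50·0.001) = 1 + j0.05 → |·| ≈ 1.0012, ∠ ≈ 2.86°
|G| = 0.04 · 10.05 · 1.0003 / (50.01 · 1.0198 · 1.0012) ≈ 0.0078752
Gain = 20 log₁₀(0.0078752) ≈ -42.07 dB
∠G = (84.29° + 1.43°) − (88.85° + 11.31° + 2.86°) = -17.30°

-42.1 dB, -17.3°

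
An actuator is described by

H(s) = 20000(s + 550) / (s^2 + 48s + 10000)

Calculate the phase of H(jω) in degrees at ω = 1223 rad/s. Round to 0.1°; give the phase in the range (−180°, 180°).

-112.0°

At s = jω = j1223:
zero (s+550): 550 + j1223 → |·| = √(550²+1223²) = √1798229 ≈ 1341, ∠ = arctan(1223/550) ≈ 65.79°
quadratic: (j1223)² + 48·j1223 + 10000 = -1485729 + j58704 → |·| ≈ 1.4869e+06, ∠ ≈ 177.74°
∠H = 65.79° − 177.74° = -111.95°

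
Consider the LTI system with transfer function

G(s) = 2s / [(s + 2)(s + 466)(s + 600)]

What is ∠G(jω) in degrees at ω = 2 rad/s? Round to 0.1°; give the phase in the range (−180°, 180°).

44.6°

At s = jω = j2:
zero at origin: s = j2 → |·| = 2, ∠ = 90.00°
pole (s+2): 2 + j2 → |·| = √(2²+2²) = √8 ≈ 2.8284, ∠ = arctan(2/2) ≈ 45.00°
pole (s+466): 466 + j2 → |·| = √(466²+2²) = √217160 ≈ 466, ∠ = arctan(2/466) ≈ 0.25°
pole (s+600): 600 + j2 → |·| = √(600²+2²) = √360004 ≈ 600, ∠ = arctan(2/600) ≈ 0.19°
∠G = 90.00° − 45.44° = 44.56°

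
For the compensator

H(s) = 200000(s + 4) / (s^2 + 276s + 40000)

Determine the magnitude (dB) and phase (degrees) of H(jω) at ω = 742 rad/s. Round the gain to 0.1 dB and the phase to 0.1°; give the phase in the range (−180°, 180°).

At s = jω = j742:
zero (s+4): 4 + j742 → |·| = √(4²+742²) = √550580 ≈ 742.01, ∠ = arctan(742/4) ≈ 89.69°
quadratic: (j742)² + 276·j742 + 40000 = -510564 + j204792 → |·| ≈ 5.501e+05, ∠ ≈ 158.14°
|H| = 200000 · 742.01 / 5.501e+05 ≈ 269.77
Gain = 20 log₁₀(269.77) ≈ 48.62 dB
∠H = 89.69° − 158.14° = -68.45°

48.6 dB, -68.5°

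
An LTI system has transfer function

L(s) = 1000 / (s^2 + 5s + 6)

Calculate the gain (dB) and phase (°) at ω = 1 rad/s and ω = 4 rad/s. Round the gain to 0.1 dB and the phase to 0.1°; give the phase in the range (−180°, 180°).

ω = 1: 43.0 dB, -45.0°; ω = 4: 33.0 dB, -116.6°

Substitute s = j1:
Numerator: 1000 = 1000 + j0
Denominator: (j1)^2 + 5(j1) + 6 = 5 + j5
|N| = √(1000² + 0²) ≈ 1000, ∠N ≈ 0.00°
|D| = √(5² + 5²) ≈ 7.0711, ∠D ≈ 45.00°
|L| = 1000 / 7.0711 ≈ 141.42
Gain = 20 log₁₀(141.42) ≈ 43.01 dB
∠L = 0.00° − 45.00° = -45.00°

Substitute s = j4:
Numerator: 1000 = 1000 + j0
Denominator: (j4)^2 + 5(j4) + 6 = -10 + j20
|N| = √(1000² + 0²) ≈ 1000, ∠N ≈ 0.00°
|D| = √(10² + 20²) ≈ 22.361, ∠D ≈ 116.57°
|L| = 1000 / 22.361 ≈ 44.721
Gain = 20 log₁₀(44.721) ≈ 33.01 dB
∠L = 0.00° − 116.57° = -116.57°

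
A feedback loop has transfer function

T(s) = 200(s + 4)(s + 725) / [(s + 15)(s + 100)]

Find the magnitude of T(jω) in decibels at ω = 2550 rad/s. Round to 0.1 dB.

46.4 dB

At s = jω = j2550:
zero (s+4): 4 + j2550 → |·| = √(4²+2550²) = √6502516 ≈ 2550, ∠ = arctan(2550/4) ≈ 89.91°
zero (s+725): 725 + j2550 → |·| = √(725²+2550²) = √7028125 ≈ 2651.1, ∠ = arctan(2550/725) ≈ 74.13°
pole (s+15): 15 + j2550 → |·| = √(15²+2550²) = √6502725 ≈ 2550, ∠ = arctan(2550/15) ≈ 89.66°
pole (s+100): 100 + j2550 → |·| = √(100²+2550²) = √6512500 ≈ 2552, ∠ = arctan(2550/100) ≈ 87.75°
|T| = 200 · 6.7603e+06 / 6.5076e+06 ≈ 207.77
Gain = 20 log₁₀(207.77) ≈ 46.35 dB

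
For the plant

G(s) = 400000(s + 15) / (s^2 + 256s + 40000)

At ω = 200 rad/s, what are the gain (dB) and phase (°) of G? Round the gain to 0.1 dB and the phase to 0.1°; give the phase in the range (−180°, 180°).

63.9 dB, -4.3°

At s = jω = j200:
zero (s+15): 15 + j200 → |·| = √(15²+200²) = √40225 ≈ 200.56, ∠ = arctan(200/15) ≈ 85.71°
quadratic: (j200)² + 256·j200 + 40000 = 0 + j51200 → |·| ≈ 51200, ∠ ≈ 90.00°
|G| = 400000 · 200.56 / 51200 ≈ 1566.9
Gain = 20 log₁₀(1566.9) ≈ 63.90 dB
∠G = 85.71° − 90.00° = -4.29°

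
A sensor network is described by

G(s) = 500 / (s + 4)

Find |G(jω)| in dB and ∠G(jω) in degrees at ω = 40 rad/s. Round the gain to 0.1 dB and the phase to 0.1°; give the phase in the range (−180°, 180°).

Substitute s = j40:
Numerator: 500 = 500 + j0
Denominator: (j40) + 4 = 4 + j40
|N| = √(500² + 0²) ≈ 500, ∠N ≈ 0.00°
|D| = √(4² + 40²) ≈ 40.2, ∠D ≈ 84.29°
|G| = 500 / 40.2 ≈ 12.438
Gain = 20 log₁₀(12.438) ≈ 21.90 dB
∠G = 0.00° − 84.29° = -84.29°

21.9 dB, -84.3°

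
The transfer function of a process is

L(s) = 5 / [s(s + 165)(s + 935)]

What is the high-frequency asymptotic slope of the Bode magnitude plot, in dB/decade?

-60 dB/decade

Each pole contributes −20 dB/decade at high frequency; each zero contributes +20 dB/decade.
Net: 0 zero(s) − 3 pole(s) → -60 dB/decade.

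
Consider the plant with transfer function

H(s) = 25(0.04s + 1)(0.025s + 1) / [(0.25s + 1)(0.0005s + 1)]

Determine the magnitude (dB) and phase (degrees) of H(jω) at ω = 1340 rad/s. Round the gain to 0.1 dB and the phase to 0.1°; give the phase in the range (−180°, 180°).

40.9 dB, 53.6°

At ω = 1340 rad/s:
zero (1 + j1340·0.04) = 1 + j53.6 → |·| ≈ 53.609, ∠ ≈ 88.93°
zero (1 + j1340·0.025) = 1 + j33.5 → |·| ≈ 33.515, ∠ ≈ 88.29°
pole (1 + j1340·0.25) = 1 + j335 → |·| ≈ 335, ∠ ≈ 89.83°
pole (1 + j1340·0.0005) = 1 + j0.67 → |·| ≈ 1.2037, ∠ ≈ 33.82°
|H| = 25 · 53.609 · 33.515 / (335 · 1.2037) ≈ 111.39
Gain = 20 log₁₀(111.39) ≈ 40.94 dB
∠H = (88.93° + 88.29°) − (89.83° + 33.82°) = 53.57°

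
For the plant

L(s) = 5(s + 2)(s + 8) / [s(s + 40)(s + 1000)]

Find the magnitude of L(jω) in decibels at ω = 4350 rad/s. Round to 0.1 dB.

-59.0 dB

At s = jω = j4350:
zero (s+2): 2 + j4350 → |·| = √(2²+4350²) = √18922504 ≈ 4350, ∠ = arctan(4350/2) ≈ 89.97°
zero (s+8): 8 + j4350 → |·| = √(8²+4350²) = √18922564 ≈ 4350, ∠ = arctan(4350/8) ≈ 89.89°
pole (s+40): 40 + j4350 → |·| = √(40²+4350²) = √18924100 ≈ 4350.2, ∠ = arctan(4350/40) ≈ 89.47°
pole (s+1000): 1000 + j4350 → |·| = √(1000²+4350²) = √19922500 ≈ 4463.5, ∠ = arctan(4350/1000) ≈ 77.05°
pole at origin: |s| = 4350, ∠ = 90.00° (in denominator)
|L| = 5 · 1.8922e+07 / 8.4464e+10 ≈ 0.0011201
Gain = 20 log₁₀(0.0011201) ≈ -59.01 dB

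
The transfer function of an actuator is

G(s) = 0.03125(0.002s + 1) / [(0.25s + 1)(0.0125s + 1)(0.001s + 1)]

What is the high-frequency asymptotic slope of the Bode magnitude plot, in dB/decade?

-40 dB/decade

Each pole contributes −20 dB/decade at high frequency; each zero contributes +20 dB/decade.
Net: 1 zero(s) − 3 pole(s) → -40 dB/decade.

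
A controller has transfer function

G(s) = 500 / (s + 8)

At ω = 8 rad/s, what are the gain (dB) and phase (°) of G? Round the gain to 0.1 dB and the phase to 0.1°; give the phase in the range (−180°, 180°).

Substitute s = j8:
Numerator: 500 = 500 + j0
Denominator: (j8) + 8 = 8 + j8
|N| = √(500² + 0²) ≈ 500, ∠N ≈ 0.00°
|D| = √(8² + 8²) ≈ 11.314, ∠D ≈ 45.00°
|G| = 500 / 11.314 ≈ 44.193
Gain = 20 log₁₀(44.193) ≈ 32.91 dB
∠G = 0.00° − 45.00° = -45.00°

32.9 dB, -45.0°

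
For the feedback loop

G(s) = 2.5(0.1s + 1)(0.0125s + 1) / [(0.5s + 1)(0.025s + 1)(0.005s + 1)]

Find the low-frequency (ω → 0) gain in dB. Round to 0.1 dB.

G(0) = 2.5 · 1 / 1 = 2.5
20 log₁₀(2.5) ≈ 7.96 dB

8.0 dB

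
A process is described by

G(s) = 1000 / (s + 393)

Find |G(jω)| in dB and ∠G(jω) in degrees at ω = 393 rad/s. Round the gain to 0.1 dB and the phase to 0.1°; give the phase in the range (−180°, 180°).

Substitute s = j393:
Numerator: 1000 = 1000 + j0
Denominator: (j393) + 393 = 393 + j393
|N| = √(1000² + 0²) ≈ 1000, ∠N ≈ 0.00°
|D| = √(393² + 393²) ≈ 555.79, ∠D ≈ 45.00°
|G| = 1000 / 555.79 ≈ 1.7992
Gain = 20 log₁₀(1.7992) ≈ 5.10 dB
∠G = 0.00° − 45.00° = -45.00°

5.1 dB, -45.0°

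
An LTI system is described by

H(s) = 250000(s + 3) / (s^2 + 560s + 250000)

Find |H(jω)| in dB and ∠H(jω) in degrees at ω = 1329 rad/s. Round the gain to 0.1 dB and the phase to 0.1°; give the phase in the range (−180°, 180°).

45.9 dB, -64.0°

At s = jω = j1329:
zero (s+3): 3 + j1329 → |·| = √(3²+1329²) = √1766250 ≈ 1329, ∠ = arctan(1329/3) ≈ 89.87°
quadratic: (j1329)² + 560·j1329 + 250000 = -1516241 + j744240 → |·| ≈ 1.689e+06, ∠ ≈ 153.86°
|H| = 250000 · 1329 / 1.689e+06 ≈ 196.71
Gain = 20 log₁₀(196.71) ≈ 45.88 dB
∠H = 89.87° − 153.86° = -63.99°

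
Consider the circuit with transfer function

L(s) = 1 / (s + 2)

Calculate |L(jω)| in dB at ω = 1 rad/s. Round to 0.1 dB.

-7.0 dB

Substitute s = j1:
Numerator: 1 = 1 + j0
Denominator: (j1) + 2 = 2 + j1
|N| = √(1² + 0²) ≈ 1, ∠N ≈ 0.00°
|D| = √(2² + 1²) ≈ 2.2361, ∠D ≈ 26.57°
|L| = 1 / 2.2361 ≈ 0.44721
Gain = 20 log₁₀(0.44721) ≈ -6.99 dB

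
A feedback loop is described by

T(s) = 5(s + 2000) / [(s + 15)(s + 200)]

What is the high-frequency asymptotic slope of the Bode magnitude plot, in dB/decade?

Each pole contributes −20 dB/decade at high frequency; each zero contributes +20 dB/decade.
Net: 1 zero(s) − 2 pole(s) → -20 dB/decade.

-20 dB/decade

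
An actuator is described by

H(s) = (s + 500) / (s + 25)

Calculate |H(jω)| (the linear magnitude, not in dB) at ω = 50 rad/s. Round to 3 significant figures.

8.99

At s = jω = j50:
zero (s+500): 500 + j50 → |·| = √(500²+50²) = √252500 ≈ 502.49, ∠ = arctan(50/500) ≈ 5.71°
pole (s+25): 25 + j50 → |·| = √(25²+50²) = √3125 ≈ 55.902, ∠ = arctan(50/25) ≈ 63.43°
|H| = 1 · 502.49 / 55.902 ≈ 8.9888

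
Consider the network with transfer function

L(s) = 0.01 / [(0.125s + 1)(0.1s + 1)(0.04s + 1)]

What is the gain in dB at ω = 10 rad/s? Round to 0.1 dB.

At ω = 10 rad/s:
pole (1 + j10·0.125) = 1 + j1.25 → |·| ≈ 1.6008, ∠ ≈ 51.34°
pole (1 + j10·0.1) = 1 + j1 → |·| ≈ 1.4142, ∠ ≈ 45.00°
pole (1 + j10·0.04) = 1 + j0.4 → |·| ≈ 1.077, ∠ ≈ 21.80°
|L| = 0.01 · 1 / (1.6008 · 1.4142 · 1.077) ≈ 0.0041014
Gain = 20 log₁₀(0.0041014) ≈ -47.74 dB

-47.7 dB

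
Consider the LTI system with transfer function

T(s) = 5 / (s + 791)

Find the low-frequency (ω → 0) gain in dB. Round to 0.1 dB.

-44.0 dB

T(0) = 5 / 791 ≈ 0.0063211
20 log₁₀(0.0063211) ≈ -43.98 dB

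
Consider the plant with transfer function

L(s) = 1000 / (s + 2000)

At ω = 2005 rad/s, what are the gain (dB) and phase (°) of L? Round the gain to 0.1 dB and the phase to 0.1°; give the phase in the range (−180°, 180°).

At s = jω = j2005:
pole (s+2000): 2000 + j2005 → |·| = √(2000²+2005²) = √8020025 ≈ 2832, ∠ = arctan(2005/2000) ≈ 45.07°
|L| = 1000 / 2832 ≈ 0.35311
Gain = 20 log₁₀(0.35311) ≈ -9.04 dB
∠L = 0.00° − 45.07° = -45.07°

-9.0 dB, -45.1°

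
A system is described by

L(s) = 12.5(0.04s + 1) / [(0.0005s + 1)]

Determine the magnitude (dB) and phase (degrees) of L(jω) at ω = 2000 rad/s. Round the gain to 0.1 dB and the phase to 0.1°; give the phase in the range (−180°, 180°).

At ω = 2000 rad/s:
zero (1 + j2000·0.04) = 1 + j80 → |·| ≈ 80.006, ∠ ≈ 89.28°
pole (1 + j2000·0.0005) = 1 + j1 → |·| ≈ 1.4142, ∠ ≈ 45.00°
|L| = 12.5 · 80.006 / (1.4142) ≈ 707.17
Gain = 20 log₁₀(707.17) ≈ 56.99 dB
∠L = (89.28°) − (45.00°) = 44.28°

57.0 dB, 44.3°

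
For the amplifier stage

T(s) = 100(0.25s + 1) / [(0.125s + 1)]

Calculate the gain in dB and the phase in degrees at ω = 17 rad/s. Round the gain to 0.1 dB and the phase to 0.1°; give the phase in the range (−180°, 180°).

At ω = 17 rad/s:
zero (1 + j17·0.25) = 1 + j4.25 → |·| ≈ 4.3661, ∠ ≈ 76.76°
pole (1 + j17·0.125) = 1 + j2.125 → |·| ≈ 2.3485, ∠ ≈ 64.80°
|T| = 100 · 4.3661 / (2.3485) ≈ 185.91
Gain = 20 log₁₀(185.91) ≈ 45.39 dB
∠T = (76.76°) − (64.80°) = 11.96°

45.4 dB, 12.0°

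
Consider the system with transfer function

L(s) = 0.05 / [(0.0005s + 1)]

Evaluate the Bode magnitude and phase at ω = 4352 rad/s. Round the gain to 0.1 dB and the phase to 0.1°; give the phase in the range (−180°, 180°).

-33.6 dB, -65.3°

At ω = 4352 rad/s:
pole (1 + j4352·0.0005) = 1 + j2.176 → |·| ≈ 2.3948, ∠ ≈ 65.32°
|L| = 0.05 · 1 / (2.3948) ≈ 0.020879
Gain = 20 log₁₀(0.020879) ≈ -33.61 dB
∠L = (0°) − (65.32°) = -65.32°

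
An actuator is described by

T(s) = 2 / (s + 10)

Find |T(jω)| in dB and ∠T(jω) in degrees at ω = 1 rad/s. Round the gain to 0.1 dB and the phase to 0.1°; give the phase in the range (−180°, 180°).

-14.0 dB, -5.7°

Substitute s = j1:
Numerator: 2 = 2 + j0
Denominator: (j1) + 10 = 10 + j1
|N| = √(2² + 0²) ≈ 2, ∠N ≈ 0.00°
|D| = √(10² + 1²) ≈ 10.05, ∠D ≈ 5.71°
|T| = 2 / 10.05 ≈ 0.199
Gain = 20 log₁₀(0.199) ≈ -14.02 dB
∠T = 0.00° − 5.71° = -5.71°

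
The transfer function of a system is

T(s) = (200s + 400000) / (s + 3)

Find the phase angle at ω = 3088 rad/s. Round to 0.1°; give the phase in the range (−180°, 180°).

-32.9°

Substitute s = j3088:
Numerator: 200(j3088) + 400000 = 400000 + j617600
Denominator: (j3088) + 3 = 3 + j3088
|N| = √(400000² + 617600²) ≈ 7.3582e+05, ∠N ≈ 57.07°
|D| = √(3² + 3088²) ≈ 3088, ∠D ≈ 89.94°
∠T = 57.07° − 89.94° = -32.87°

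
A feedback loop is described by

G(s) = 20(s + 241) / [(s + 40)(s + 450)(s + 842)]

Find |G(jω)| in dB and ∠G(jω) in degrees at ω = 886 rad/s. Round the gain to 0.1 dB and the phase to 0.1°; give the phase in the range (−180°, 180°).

At s = jω = j886:
zero (s+241): 241 + j886 → |·| = √(241²+886²) = √843077 ≈ 918.19, ∠ = arctan(886/241) ≈ 74.78°
pole (s+40): 40 + j886 → |·| = √(40²+886²) = √786596 ≈ 886.9, ∠ = arctan(886/40) ≈ 87.42°
pole (s+450): 450 + j886 → |·| = √(450²+886²) = √987496 ≈ 993.73, ∠ = arctan(886/450) ≈ 63.07°
pole (s+842): 842 + j886 → |·| = √(842²+886²) = √1493960 ≈ 1222.3, ∠ = arctan(886/842) ≈ 46.46°
|G| = 20 · 918.19 / 1.0773e+09 ≈ 1.7046e-05
Gain = 20 log₁₀(1.7046e-05) ≈ -95.37 dB
∠G = 74.78° − 196.95° = -122.17°

-95.4 dB, -122.2°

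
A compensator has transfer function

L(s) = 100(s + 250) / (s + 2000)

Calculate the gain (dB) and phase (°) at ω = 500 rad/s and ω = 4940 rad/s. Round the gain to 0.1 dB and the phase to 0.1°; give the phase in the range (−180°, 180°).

At s = jω = j500:
zero (s+250): 250 + j500 → |·| = √(250²+500²) = √312500 ≈ 559.02, ∠ = arctan(500/250) ≈ 63.43°
pole (s+2000): 2000 + j500 → |·| = √(2000²+500²) = √4250000 ≈ 2061.6, ∠ = arctan(500/2000) ≈ 14.04°
|L| = 100 · 559.02 / 2061.6 ≈ 27.116
Gain = 20 log₁₀(27.116) ≈ 28.66 dB
∠L = 63.43° − 14.04° = 49.39°

At s = jω = j4940:
zero (s+250): 250 + j4940 → |·| = √(250²+4940²) = √24466100 ≈ 4946.3, ∠ = arctan(4940/250) ≈ 87.10°
pole (s+2000): 2000 + j4940 → |·| = √(2000²+4940²) = √28403600 ≈ 5329.5, ∠ = arctan(4940/2000) ≈ 67.96°
|L| = 100 · 4946.3 / 5329.5 ≈ 92.81
Gain = 20 log₁₀(92.81) ≈ 39.35 dB
∠L = 87.10° − 67.96° = 19.14°

ω = 500: 28.7 dB, 49.4°; ω = 4940: 39.4 dB, 19.1°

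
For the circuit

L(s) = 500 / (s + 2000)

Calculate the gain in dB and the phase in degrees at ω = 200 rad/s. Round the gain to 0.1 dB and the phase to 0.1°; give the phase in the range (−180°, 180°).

-12.1 dB, -5.7°

Substitute s = j200:
Numerator: 500 = 500 + j0
Denominator: (j200) + 2000 = 2000 + j200
|N| = √(500² + 0²) ≈ 500, ∠N ≈ 0.00°
|D| = √(2000² + 200²) ≈ 2010, ∠D ≈ 5.71°
|L| = 500 / 2010 ≈ 0.24876
Gain = 20 log₁₀(0.24876) ≈ -12.08 dB
∠L = 0.00° − 5.71° = -5.71°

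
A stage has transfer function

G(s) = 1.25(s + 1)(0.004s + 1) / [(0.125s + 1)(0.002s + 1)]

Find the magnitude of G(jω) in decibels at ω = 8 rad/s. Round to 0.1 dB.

At ω = 8 rad/s:
zero (1 + j8·1) = 1 + j8 → |·| ≈ 8.0623, ∠ ≈ 82.87°
zero (1 + j8·0.004) = 1 + j0.032 → |·| ≈ 1.0005, ∠ ≈ 1.83°
pole (1 + j8·0.125) = 1 + j1 → |·| ≈ 1.4142, ∠ ≈ 45.00°
pole (1 + j8·0.002) = 1 + j0.016 → |·| ≈ 1.0001, ∠ ≈ 0.92°
|G| = 1.25 · 8.0623 · 1.0005 / (1.4142 · 1.0001) ≈ 7.1291
Gain = 20 log₁₀(7.1291) ≈ 17.06 dB

17.1 dB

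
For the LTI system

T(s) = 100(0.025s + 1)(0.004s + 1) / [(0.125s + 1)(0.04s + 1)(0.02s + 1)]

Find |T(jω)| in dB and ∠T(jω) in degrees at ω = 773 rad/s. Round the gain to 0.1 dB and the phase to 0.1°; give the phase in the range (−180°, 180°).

At ω = 773 rad/s:
zero (1 + j773·0.025) = 1 + j19.325 → |·| ≈ 19.351, ∠ ≈ 87.04°
zero (1 + j773·0.004) = 1 + j3.092 → |·| ≈ 3.2497, ∠ ≈ 72.08°
pole (1 + j773·0.125) = 1 + j96.625 → |·| ≈ 96.63, ∠ ≈ 89.41°
pole (1 + j773·0.04) = 1 + j30.92 → |·| ≈ 30.936, ∠ ≈ 88.15°
pole (1 + j773·0.02) = 1 + j15.46 → |·| ≈ 15.492, ∠ ≈ 86.30°
|T| = 100 · 19.351 · 3.2497 / (96.63 · 30.936 · 15.492) ≈ 0.13579
Gain = 20 log₁₀(0.13579) ≈ -17.34 dB
∠T = (87.04° + 72.08°) − (89.41° + 88.15° + 86.30°) = -104.74°

-17.3 dB, -104.7°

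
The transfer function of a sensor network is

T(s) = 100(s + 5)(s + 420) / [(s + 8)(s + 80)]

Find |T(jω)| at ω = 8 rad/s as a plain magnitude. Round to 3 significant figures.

436

At s = jω = j8:
zero (s+5): 5 + j8 → |·| = √(5²+8²) = √89 ≈ 9.434, ∠ = arctan(8/5) ≈ 57.99°
zero (s+420): 420 + j8 → |·| = √(420²+8²) = √176464 ≈ 420.08, ∠ = arctan(8/420) ≈ 1.09°
pole (s+8): 8 + j8 → |·| = √(8²+8²) = √128 ≈ 11.314, ∠ = arctan(8/8) ≈ 45.00°
pole (s+80): 80 + j8 → |·| = √(80²+8²) = √6464 ≈ 80.399, ∠ = arctan(8/80) ≈ 5.71°
|T| = 100 · 3963 / 909.63 ≈ 435.67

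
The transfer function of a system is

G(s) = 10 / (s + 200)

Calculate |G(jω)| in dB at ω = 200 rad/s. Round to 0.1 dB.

At s = jω = j200:
pole (s+200): 200 + j200 → |·| = √(200²+200²) = √80000 ≈ 282.84, ∠ = arctan(200/200) ≈ 45.00°
|G| = 10 / 282.84 ≈ 0.035356
Gain = 20 log₁₀(0.035356) ≈ -29.03 dB

-29.0 dB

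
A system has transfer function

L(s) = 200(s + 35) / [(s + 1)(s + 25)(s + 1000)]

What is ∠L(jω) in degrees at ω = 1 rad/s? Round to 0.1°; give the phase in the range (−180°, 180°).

-45.7°

At s = jω = j1:
zero (s+35): 35 + j1 → |·| = √(35²+1²) = √1226 ≈ 35.014, ∠ = arctan(1/35) ≈ 1.64°
pole (s+1): 1 + j1 → |·| = √(1²+1²) = √2 ≈ 1.4142, ∠ = arctan(1/1) ≈ 45.00°
pole (s+25): 25 + j1 → |·| = √(25²+1²) = √626 ≈ 25.02, ∠ = arctan(1/25) ≈ 2.29°
pole (s+1000): 1000 + j1 → |·| = √(1000²+1²) = √1000001 ≈ 1000, ∠ = arctan(1/1000) ≈ 0.06°
∠L = 1.64° − 47.35° = -45.71°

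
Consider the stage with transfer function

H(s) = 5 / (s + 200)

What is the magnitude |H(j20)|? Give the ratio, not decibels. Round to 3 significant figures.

At s = jω = j20:
pole (s+200): 200 + j20 → |·| = √(200²+20²) = √40400 ≈ 201, ∠ = arctan(20/200) ≈ 5.71°
|H| = 5 / 201 ≈ 0.024876

0.0249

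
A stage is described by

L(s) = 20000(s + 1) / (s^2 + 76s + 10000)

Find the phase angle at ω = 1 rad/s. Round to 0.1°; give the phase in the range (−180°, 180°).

44.6°

At s = jω = j1:
zero (s+1): 1 + j1 → |·| = √(1²+1²) = √2 ≈ 1.4142, ∠ = arctan(1/1) ≈ 45.00°
quadratic: (j1)² + 76·j1 + 10000 = 9999 + j76 → |·| ≈ 9999.3, ∠ ≈ 0.44°
∠L = 45.00° − 0.44° = 44.56°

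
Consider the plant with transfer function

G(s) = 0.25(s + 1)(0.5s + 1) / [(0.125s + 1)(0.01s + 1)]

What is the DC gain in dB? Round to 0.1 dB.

-12.0 dB

G(0) = 0.25 · 1 / 1 = 0.25
20 log₁₀(0.25) ≈ -12.04 dB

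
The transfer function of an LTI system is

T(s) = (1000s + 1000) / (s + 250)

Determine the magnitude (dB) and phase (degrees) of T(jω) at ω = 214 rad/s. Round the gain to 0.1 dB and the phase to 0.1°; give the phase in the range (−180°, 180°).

56.3 dB, 49.2°

Substitute s = j214:
Numerator: 1000(j214) + 1000 = 1000 + j214000
Denominator: (j214) + 250 = 250 + j214
|N| = √(1000² + 214000²) ≈ 2.14e+05, ∠N ≈ 89.73°
|D| = √(250² + 214²) ≈ 329.08, ∠D ≈ 40.56°
|T| = 2.14e+05 / 329.08 ≈ 650.3
Gain = 20 log₁₀(650.3) ≈ 56.26 dB
∠T = 89.73° − 40.56° = 49.17°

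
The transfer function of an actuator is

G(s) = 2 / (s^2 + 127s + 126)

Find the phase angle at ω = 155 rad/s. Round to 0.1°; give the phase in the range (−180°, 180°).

-140.5°

Substitute s = j155:
Numerator: 2 = 2 + j0
Denominator: (j155)^2 + 127(j155) + 126 = -23899 + j19685
|N| = √(2² + 0²) ≈ 2, ∠N ≈ 0.00°
|D| = √(23899² + 19685²) ≈ 30962, ∠D ≈ 140.52°
∠G = 0.00° − 140.52° = -140.52°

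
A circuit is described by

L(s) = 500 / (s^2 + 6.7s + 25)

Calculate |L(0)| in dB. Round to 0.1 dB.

26.0 dB

L(0) = 500 / 25 = 20
20 log₁₀(20) ≈ 26.02 dB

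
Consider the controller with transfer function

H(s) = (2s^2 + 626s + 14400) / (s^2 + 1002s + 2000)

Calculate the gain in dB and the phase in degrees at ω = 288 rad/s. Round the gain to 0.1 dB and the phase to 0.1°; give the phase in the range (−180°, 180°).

-2.1 dB, 24.4°

Substitute s = j288:
Numerator: 2(j288)^2 + 626(j288) + 14400 = -151488 + j180288
Denominator: (j288)^2 + 1002(j288) + 2000 = -80944 + j288576
|N| = √(151488² + 180288²) ≈ 2.3548e+05, ∠N ≈ 130.04°
|D| = √(80944² + 288576²) ≈ 2.9971e+05, ∠D ≈ 105.67°
|H| = 2.3548e+05 / 2.9971e+05 ≈ 0.78569
Gain = 20 log₁₀(0.78569) ≈ -2.09 dB
∠H = 130.04° − 105.67° = 24.37°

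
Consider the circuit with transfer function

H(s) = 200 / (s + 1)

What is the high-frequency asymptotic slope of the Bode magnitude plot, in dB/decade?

-20 dB/decade

Each pole contributes −20 dB/decade at high frequency; each zero contributes +20 dB/decade.
Net: 0 zero(s) − 1 pole(s) → -20 dB/decade.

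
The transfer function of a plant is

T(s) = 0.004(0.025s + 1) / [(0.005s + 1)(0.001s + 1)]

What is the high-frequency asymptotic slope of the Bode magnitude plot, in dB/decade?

Each pole contributes −20 dB/decade at high frequency; each zero contributes +20 dB/decade.
Net: 1 zero(s) − 2 pole(s) → -20 dB/decade.

-20 dB/decade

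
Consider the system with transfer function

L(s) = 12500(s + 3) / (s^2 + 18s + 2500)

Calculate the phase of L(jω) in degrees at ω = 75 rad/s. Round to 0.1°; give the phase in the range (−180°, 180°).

At s = jω = j75:
zero (s+3): 3 + j75 → |·| = √(3²+75²) = √5634 ≈ 75.06, ∠ = arctan(75/3) ≈ 87.71°
quadratic: (j75)² + 18·j75 + 2500 = -3125 + j1350 → |·| ≈ 3404.1, ∠ ≈ 156.64°
∠L = 87.71° − 156.64° = -68.93°

-68.9°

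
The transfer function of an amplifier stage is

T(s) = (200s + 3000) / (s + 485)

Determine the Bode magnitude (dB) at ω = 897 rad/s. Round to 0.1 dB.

44.9 dB

Substitute s = j897:
Numerator: 200(j897) + 3000 = 3000 + j179400
Denominator: (j897) + 485 = 485 + j897
|N| = √(3000² + 179400²) ≈ 1.7943e+05, ∠N ≈ 89.04°
|D| = √(485² + 897²) ≈ 1019.7, ∠D ≈ 61.60°
|T| = 1.7943e+05 / 1019.7 ≈ 175.96
Gain = 20 log₁₀(175.96) ≈ 44.91 dB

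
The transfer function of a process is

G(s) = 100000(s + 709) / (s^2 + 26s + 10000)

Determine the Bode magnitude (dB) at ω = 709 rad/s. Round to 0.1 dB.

46.2 dB

At s = jω = j709:
zero (s+709): 709 + j709 → |·| = √(709²+709²) = √1005362 ≈ 1002.7, ∠ = arctan(709/709) ≈ 45.00°
quadratic: (j709)² + 26·j709 + 10000 = -492681 + j18434 → |·| ≈ 4.9303e+05, ∠ ≈ 177.86°
|G| = 100000 · 1002.7 / 4.9303e+05 ≈ 203.38
Gain = 20 log₁₀(203.38) ≈ 46.17 dB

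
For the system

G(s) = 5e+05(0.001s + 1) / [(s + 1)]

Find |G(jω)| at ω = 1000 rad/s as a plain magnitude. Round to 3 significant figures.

At ω = 1000 rad/s:
zero (1 + j1000·0.001) = 1 + j1 → |·| ≈ 1.4142, ∠ ≈ 45.00°
pole (1 + j1000·1) = 1 + j1000 → |·| ≈ 1000, ∠ ≈ 89.94°
|G| = 5e+05 · 1.4142 / (1000) ≈ 707.1

707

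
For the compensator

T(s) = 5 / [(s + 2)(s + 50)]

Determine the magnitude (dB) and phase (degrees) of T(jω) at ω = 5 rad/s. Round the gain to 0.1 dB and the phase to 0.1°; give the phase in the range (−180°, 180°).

-34.7 dB, -73.9°

At s = jω = j5:
pole (s+2): 2 + j5 → |·| = √(2²+5²) = √29 ≈ 5.3852, ∠ = arctan(5/2) ≈ 68.20°
pole (s+50): 50 + j5 → |·| = √(50²+5²) = √2525 ≈ 50.249, ∠ = arctan(5/50) ≈ 5.71°
|T| = 5 / 270.6 ≈ 0.018477
Gain = 20 log₁₀(0.018477) ≈ -34.67 dB
∠T = 0.00° − 73.91° = -73.91°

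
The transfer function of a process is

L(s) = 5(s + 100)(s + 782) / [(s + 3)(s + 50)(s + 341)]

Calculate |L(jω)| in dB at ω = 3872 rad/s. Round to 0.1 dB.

At s = jω = j3872:
zero (s+100): 100 + j3872 → |·| = √(100²+3872²) = √15002384 ≈ 3873.3, ∠ = arctan(3872/100) ≈ 88.52°
zero (s+782): 782 + j3872 → |·| = √(782²+3872²) = √15603908 ≈ 3950.2, ∠ = arctan(3872/782) ≈ 78.58°
pole (s+3): 3 + j3872 → |·| = √(3²+3872²) = √14992393 ≈ 3872, ∠ = arctan(3872/3) ≈ 89.96°
pole (s+50): 50 + j3872 → |·| = √(50²+3872²) = √14994884 ≈ 3872.3, ∠ = arctan(3872/50) ≈ 89.26°
pole (s+341): 341 + j3872 → |·| = √(341²+3872²) = √15108665 ≈ 3887, ∠ = arctan(3872/341) ≈ 84.97°
|L| = 5 · 1.53e+07 / 5.828e+10 ≈ 0.0013126
Gain = 20 log₁₀(0.0013126) ≈ -57.64 dB

-57.6 dB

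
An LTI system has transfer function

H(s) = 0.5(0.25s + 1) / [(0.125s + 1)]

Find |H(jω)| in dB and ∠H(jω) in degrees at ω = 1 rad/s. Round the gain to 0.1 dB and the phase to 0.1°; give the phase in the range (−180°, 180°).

At ω = 1 rad/s:
zero (1 + j1·0.25) = 1 + j0.25 → |·| ≈ 1.0308, ∠ ≈ 14.04°
pole (1 + j1·0.125) = 1 + j0.125 → |·| ≈ 1.0078, ∠ ≈ 7.13°
|H| = 0.5 · 1.0308 / (1.0078) ≈ 0.51141
Gain = 20 log₁₀(0.51141) ≈ -5.82 dB
∠H = (14.04°) − (7.13°) = 6.91°

-5.8 dB, 6.9°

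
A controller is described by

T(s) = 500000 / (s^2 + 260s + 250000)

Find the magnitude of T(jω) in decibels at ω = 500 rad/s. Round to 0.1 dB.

11.7 dB

At s = jω = j500:
quadratic: (j500)² + 260·j500 + 250000 = 0 + j130000 → |·| ≈ 1.3e+05, ∠ ≈ 90.00°
|T| = 500000 / 1.3e+05 ≈ 3.8462
Gain = 20 log₁₀(3.8462) ≈ 11.70 dB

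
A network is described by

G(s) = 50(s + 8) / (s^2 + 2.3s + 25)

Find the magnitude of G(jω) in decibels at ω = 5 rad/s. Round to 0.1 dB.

At s = jω = j5:
zero (s+8): 8 + j5 → |·| = √(8²+5²) = √89 ≈ 9.434, ∠ = arctan(5/8) ≈ 32.01°
quadratic: (j5)² + 2.3·j5 + 25 = 0 + j11.5 → |·| ≈ 11.5, ∠ ≈ 90.00°
|G| = 50 · 9.434 / 11.5 ≈ 41.017
Gain = 20 log₁₀(41.017) ≈ 32.26 dB

32.3 dB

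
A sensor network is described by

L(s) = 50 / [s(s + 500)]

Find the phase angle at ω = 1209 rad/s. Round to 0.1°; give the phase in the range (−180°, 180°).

At s = jω = j1209:
pole (s+500): 500 + j1209 → |·| = √(500²+1209²) = √1711681 ≈ 1308.3, ∠ = arctan(1209/500) ≈ 67.53°
pole at origin: |s| = 1209, ∠ = 90.00° (in denominator)
∠L = 0.00° − 157.53° = -157.53°

-157.5°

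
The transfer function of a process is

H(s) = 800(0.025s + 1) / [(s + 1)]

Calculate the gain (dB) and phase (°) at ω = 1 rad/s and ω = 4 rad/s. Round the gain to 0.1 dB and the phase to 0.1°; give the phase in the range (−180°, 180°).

ω = 1: 55.1 dB, -43.6°; ω = 4: 45.8 dB, -70.3°

At ω = 1 rad/s:
zero (1 + j1·0.025) = 1 + j0.025 → |·| ≈ 1.0003, ∠ ≈ 1.43°
pole (1 + j1·1) = 1 + j1 → |·| ≈ 1.4142, ∠ ≈ 45.00°
|H| = 800 · 1.0003 / (1.4142) ≈ 565.86
Gain = 20 log₁₀(565.86) ≈ 55.05 dB
∠H = (1.43°) − (45.00°) = -43.57°

At ω = 4 rad/s:
zero (1 + j4·0.025) = 1 + j0.1 → |·| ≈ 1.005, ∠ ≈ 5.71°
pole (1 + j4·1) = 1 + j4 → |·| ≈ 4.1231, ∠ ≈ 75.96°
|H| = 800 · 1.005 / (4.1231) ≈ 195
Gain = 20 log₁₀(195) ≈ 45.80 dB
∠H = (5.71°) − (75.96°) = -70.25°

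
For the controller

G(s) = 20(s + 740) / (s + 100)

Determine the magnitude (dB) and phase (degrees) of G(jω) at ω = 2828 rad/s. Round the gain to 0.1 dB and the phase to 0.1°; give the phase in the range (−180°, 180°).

26.3 dB, -12.6°

At s = jω = j2828:
zero (s+740): 740 + j2828 → |·| = √(740²+2828²) = √8545184 ≈ 2923.2, ∠ = arctan(2828/740) ≈ 75.34°
pole (s+100): 100 + j2828 → |·| = √(100²+2828²) = √8007584 ≈ 2829.8, ∠ = arctan(2828/100) ≈ 87.97°
|G| = 20 · 2923.2 / 2829.8 ≈ 20.66
Gain = 20 log₁₀(20.66) ≈ 26.30 dB
∠G = 75.34° − 87.97° = -12.63°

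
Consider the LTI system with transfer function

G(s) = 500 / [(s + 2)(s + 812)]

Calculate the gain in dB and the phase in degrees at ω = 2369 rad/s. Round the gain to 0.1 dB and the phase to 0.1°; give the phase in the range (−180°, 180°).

At s = jω = j2369:
pole (s+2): 2 + j2369 → |·| = √(2²+2369²) = √5612165 ≈ 2369, ∠ = arctan(2369/2) ≈ 89.95°
pole (s+812): 812 + j2369 → |·| = √(812²+2369²) = √6271505 ≈ 2504.3, ∠ = arctan(2369/812) ≈ 71.08°
|G| = 500 / 5.9327e+06 ≈ 8.4279e-05
Gain = 20 log₁₀(8.4279e-05) ≈ -81.49 dB
∠G = 0.00° − 161.03° = -161.03°

-81.5 dB, -161.0°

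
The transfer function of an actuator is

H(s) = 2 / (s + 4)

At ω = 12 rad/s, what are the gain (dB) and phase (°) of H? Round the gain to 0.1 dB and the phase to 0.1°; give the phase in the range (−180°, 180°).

At s = jω = j12:
pole (s+4): 4 + j12 → |·| = √(4²+12²) = √160 ≈ 12.649, ∠ = arctan(12/4) ≈ 71.57°
|H| = 2 / 12.649 ≈ 0.15812
Gain = 20 log₁₀(0.15812) ≈ -16.02 dB
∠H = 0.00° − 71.57° = -71.57°

-16.0 dB, -71.6°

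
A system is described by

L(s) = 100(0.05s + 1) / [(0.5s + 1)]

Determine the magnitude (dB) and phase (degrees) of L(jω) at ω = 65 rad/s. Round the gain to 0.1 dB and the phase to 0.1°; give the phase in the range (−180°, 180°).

At ω = 65 rad/s:
zero (1 + j65·0.05) = 1 + j3.25 → |·| ≈ 3.4004, ∠ ≈ 72.90°
pole (1 + j65·0.5) = 1 + j32.5 → |·| ≈ 32.515, ∠ ≈ 88.24°
|L| = 100 · 3.4004 / (32.515) ≈ 10.458
Gain = 20 log₁₀(10.458) ≈ 20.39 dB
∠L = (72.90°) − (88.24°) = -15.34°

20.4 dB, -15.3°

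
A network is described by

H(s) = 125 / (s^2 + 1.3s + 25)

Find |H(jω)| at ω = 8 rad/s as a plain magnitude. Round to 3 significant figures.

3.10

At s = jω = j8:
quadratic: (j8)² + 1.3·j8 + 25 = -39 + j10.4 → |·| ≈ 40.363, ∠ ≈ 165.07°
|H| = 125 / 40.363 ≈ 3.0969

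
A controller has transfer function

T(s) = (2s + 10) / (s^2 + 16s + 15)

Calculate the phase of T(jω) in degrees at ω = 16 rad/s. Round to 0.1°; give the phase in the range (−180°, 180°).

Substitute s = j16:
Numerator: 2(j16) + 10 = 10 + j32
Denominator: (j16)^2 + 16(j16) + 15 = -241 + j256
|N| = √(10² + 32²) ≈ 33.526, ∠N ≈ 72.65°
|D| = √(241² + 256²) ≈ 351.59, ∠D ≈ 133.27°
∠T = 72.65° − 133.27° = -60.62°

-60.6°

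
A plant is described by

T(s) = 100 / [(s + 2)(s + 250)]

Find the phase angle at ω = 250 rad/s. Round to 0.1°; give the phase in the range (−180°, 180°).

-134.5°

At s = jω = j250:
pole (s+2): 2 + j250 → |·| = √(2²+250²) = √62504 ≈ 250.01, ∠ = arctan(250/2) ≈ 89.54°
pole (s+250): 250 + j250 → |·| = √(250²+250²) = √125000 ≈ 353.55, ∠ = arctan(250/250) ≈ 45.00°
∠T = 0.00° − 134.54° = -134.54°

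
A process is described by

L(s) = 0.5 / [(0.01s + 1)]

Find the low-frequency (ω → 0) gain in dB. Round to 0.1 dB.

L(0) = 0.5 · 1 / 1 = 0.5
20 log₁₀(0.5) ≈ -6.02 dB

-6.0 dB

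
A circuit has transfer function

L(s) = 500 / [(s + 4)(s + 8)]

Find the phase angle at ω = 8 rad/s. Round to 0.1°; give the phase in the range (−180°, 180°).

At s = jω = j8:
pole (s+4): 4 + j8 → |·| = √(4²+8²) = √80 ≈ 8.9443, ∠ = arctan(8/4) ≈ 63.43°
pole (s+8): 8 + j8 → |·| = √(8²+8²) = √128 ≈ 11.314, ∠ = arctan(8/8) ≈ 45.00°
∠L = 0.00° − 108.43° = -108.43°

-108.4°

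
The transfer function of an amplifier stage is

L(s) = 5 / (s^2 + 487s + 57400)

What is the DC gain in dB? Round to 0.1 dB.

-81.2 dB

L(0) = 5 / 57400 ≈ 8.7108e-05
20 log₁₀(8.7108e-05) ≈ -81.20 dB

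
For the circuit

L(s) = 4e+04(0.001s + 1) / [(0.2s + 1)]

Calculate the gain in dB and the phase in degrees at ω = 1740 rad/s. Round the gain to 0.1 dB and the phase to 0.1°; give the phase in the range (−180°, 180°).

At ω = 1740 rad/s:
zero (1 + j1740·0.001) = 1 + j1.74 → |·| ≈ 2.0069, ∠ ≈ 60.11°
pole (1 + j1740·0.2) = 1 + j348 → |·| ≈ 348, ∠ ≈ 89.84°
|L| = 4e+04 · 2.0069 / (348) ≈ 230.68
Gain = 20 log₁₀(230.68) ≈ 47.26 dB
∠L = (60.11°) − (89.84°) = -29.73°

47.3 dB, -29.7°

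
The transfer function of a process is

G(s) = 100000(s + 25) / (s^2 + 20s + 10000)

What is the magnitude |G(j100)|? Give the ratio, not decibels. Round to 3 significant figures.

At s = jω = j100:
zero (s+25): 25 + j100 → |·| = √(25²+100²) = √10625 ≈ 103.08, ∠ = arctan(100/25) ≈ 75.96°
quadratic: (j100)² + 20·j100 + 10000 = 0 + j2000 → |·| ≈ 2000, ∠ ≈ 90.00°
|G| = 100000 · 103.08 / 2000 ≈ 5154

5.15e+03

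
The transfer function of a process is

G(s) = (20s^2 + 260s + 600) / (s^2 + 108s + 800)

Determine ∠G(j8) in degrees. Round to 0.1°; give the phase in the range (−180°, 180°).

Substitute s = j8:
Numerator: 20(j8)^2 + 260(j8) + 600 = -680 + j2080
Denominator: (j8)^2 + 108(j8) + 800 = 736 + j864
|N| = √(680² + 2080²) ≈ 2188.3, ∠N ≈ 108.10°
|D| = √(736² + 864²) ≈ 1135, ∠D ≈ 49.57°
∠G = 108.10° − 49.57° = 58.53°

58.5°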